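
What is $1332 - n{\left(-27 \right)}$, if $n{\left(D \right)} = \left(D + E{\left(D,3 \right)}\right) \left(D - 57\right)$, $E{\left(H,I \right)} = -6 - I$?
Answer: $-1692$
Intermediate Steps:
$n{\left(D \right)} = \left(-57 + D\right) \left(-9 + D\right)$ ($n{\left(D \right)} = \left(D - 9\right) \left(D - 57\right) = \left(D - 9\right) \left(-57 + D\right) = \left(-9 + D\right) \left(-57 + D\right) = \left(-57 + D\right) \left(-9 + D\right)$)
$1332 - n{\left(-27 \right)} = 1332 - \left(513 + \left(-27\right)^{2} - -1782\right) = 1332 - \left(513 + 729 + 1782\right) = 1332 - 3024 = -1692$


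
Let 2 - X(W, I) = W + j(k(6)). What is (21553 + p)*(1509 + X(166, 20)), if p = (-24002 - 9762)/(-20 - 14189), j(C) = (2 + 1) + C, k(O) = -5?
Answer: 412559619327/14209 ≈ 2.9035e+7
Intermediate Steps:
j(C) = 3 + C
p = 33764/14209 (p = -33764/(-14209) = -33764*(-1/14209) = 33764/14209 ≈ 2.3762)
X(W, I) = 4 - W (X(W, I) = 2 - (W + (3 - 5)) = 2 - (W - 2) = 2 - (-2 + W) = 2 + (2 - W) = 4 - W)
(21553 + p)*(1509 + X(166, 20)) = (21553 + 33764/14209)*(1509 + (4 - 1*166)) = 306280341*(1509 + (4 - 166))/14209 = 306280341*(1509 - 162)/14209 = (306280341/14209)*1347 = 412559619327/14209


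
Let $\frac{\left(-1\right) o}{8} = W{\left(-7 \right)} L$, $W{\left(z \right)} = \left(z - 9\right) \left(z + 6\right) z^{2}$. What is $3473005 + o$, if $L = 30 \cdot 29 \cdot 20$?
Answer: $-105659795$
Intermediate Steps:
$W{\left(z \right)} = z^{2} \left(-9 + z\right) \left(6 + z\right)$ ($W{\left(z \right)} = \left(-9 + z\right) \left(6 + z\right) z^{2} = z^{2} \left(-9 + z\right) \left(6 + z\right)$)
$L = 17400$ ($L = 870 \cdot 20 = 17400$)
$o = -109132800$ ($o = - 8 \left(-7\right)^{2} \left(-54 + \left(-7\right)^{2} - -21\right) 17400 = - 8 \cdot 49 \left(-54 + 49 + 21\right) 17400 = - 8 \cdot 49 \cdot 16 \cdot 17400 = - 8 \cdot 784 \cdot 17400 = \left(-8\right) 13641600 = -109132800$)
$3473005 + o = 3473005 - 109132800 = -105659795$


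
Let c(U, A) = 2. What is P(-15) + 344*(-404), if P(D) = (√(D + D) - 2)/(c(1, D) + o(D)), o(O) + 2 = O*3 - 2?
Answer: -6531870/47 - I*√30/47 ≈ -1.3898e+5 - 0.11654*I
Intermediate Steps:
o(O) = -4 + 3*O (o(O) = -2 + (O*3 - 2) = -2 + (3*O - 2) = -2 + (-2 + 3*O) = -4 + 3*O)
P(D) = (-2 + √2*√D)/(-2 + 3*D) (P(D) = (√(D + D) - 2)/(2 + (-4 + 3*D)) = (√(2*D) - 2)/(-2 + 3*D) = (√2*√D - 2)/(-2 + 3*D) = (-2 + √2*√D)/(-2 + 3*D))
P(-15) + 344*(-404) = (-2 + √2*√(-15))/(-2 + 3*(-15)) + 344*(-404) = (-2 + √2*(I*√15))/(-2 - 45) - 138976 = (-2 + I*√30)/(-47) - 138976 = -(-2 + I*√30)/47 - 138976 = (2/47 - I*√30/47) - 138976 = -6531870/47 - I*√30/47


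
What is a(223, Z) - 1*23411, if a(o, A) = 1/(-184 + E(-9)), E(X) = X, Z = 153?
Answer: -4518324/193 ≈ -23411.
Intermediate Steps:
a(o, A) = -1/193 (a(o, A) = 1/(-184 - 9) = 1/(-193) = -1/193)
a(223, Z) - 1*23411 = -1/193 - 1*23411 = -1/193 - 23411 = -4518324/193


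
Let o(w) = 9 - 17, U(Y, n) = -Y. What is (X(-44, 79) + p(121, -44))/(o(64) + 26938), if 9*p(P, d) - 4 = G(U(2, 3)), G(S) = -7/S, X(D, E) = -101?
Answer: -601/161580 ≈ -0.0037195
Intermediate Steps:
o(w) = -8
p(P, d) = 5/6 (p(P, d) = 4/9 + (-7/((-1*2)))/9 = 4/9 + (-7/(-2))/9 = 4/9 + (-7*(-1/2))/9 = 4/9 + (1/9)*(7/2) = 4/9 + 7/18 = 5/6)
(X(-44, 79) + p(121, -44))/(o(64) + 26938) = (-101 + 5/6)/(-8 + 26938) = -601/6/26930 = -601/6*1/26930 = -601/161580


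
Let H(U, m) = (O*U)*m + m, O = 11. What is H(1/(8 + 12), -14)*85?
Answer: -3689/2 ≈ -1844.5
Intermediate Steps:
H(U, m) = m + 11*U*m (H(U, m) = (11*U)*m + m = 11*U*m + m = m + 11*U*m)
H(1/(8 + 12), -14)*85 = -14*(1 + 11/(8 + 12))*85 = -14*(1 + 11/20)*85 = -14*31/20*85 = -217/10*85 = -3689/2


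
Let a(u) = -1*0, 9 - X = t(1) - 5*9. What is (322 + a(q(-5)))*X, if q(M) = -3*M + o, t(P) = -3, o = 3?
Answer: 18354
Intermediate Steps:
q(M) = 3 - 3*M (q(M) = -3*M + 3 = 3 - 3*M)
X = 57 (X = 9 - (-3 - 5*9) = 9 - (-3 - 45) = 9 - 1*(-48) = 9 + 48 = 57)
a(u) = 0
(322 + a(q(-5)))*X = (322 + 0)*57 = 322*57 = 18354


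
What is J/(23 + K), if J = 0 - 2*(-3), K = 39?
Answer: 3/31 ≈ 0.096774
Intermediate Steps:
J = 6 (J = 0 + 6 = 6)
J/(23 + K) = 6/(23 + 39) = 6/62 = 6*(1/62) = 3/31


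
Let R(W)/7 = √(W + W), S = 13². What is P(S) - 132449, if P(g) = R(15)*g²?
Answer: -132449 + 199927*√30 ≈ 9.6260e+5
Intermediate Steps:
S = 169
R(W) = 7*√2*√W (R(W) = 7*√(W + W) = 7*√(2*W) = 7*(√2*√W) = 7*√2*√W)
P(g) = 7*√30*g² (P(g) = (7*√2*√15)*g² = (7*√30)*g² = 7*√30*g²)
P(S) - 132449 = 7*√30*169² - 132449 = 7*√30*28561 - 132449 = 199927*√30 - 132449 = -132449 + 199927*√30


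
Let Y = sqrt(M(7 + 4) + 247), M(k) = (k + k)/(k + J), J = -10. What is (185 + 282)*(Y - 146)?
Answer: -68182 + 467*sqrt(269) ≈ -60523.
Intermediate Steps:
M(k) = 2*k/(-10 + k) (M(k) = (k + k)/(k - 10) = (2*k)/(-10 + k) = 2*k/(-10 + k))
Y = sqrt(269) (Y = sqrt(2*(7 + 4)/(-10 + (7 + 4)) + 247) = sqrt(2*11/(-10 + 11) + 247) = sqrt(2*11/1 + 247) = sqrt(2*11*1 + 247) = sqrt(22 + 247) = sqrt(269) ≈ 16.401)
(185 + 282)*(Y - 146) = (185 + 282)*(sqrt(269) - 146) = 467*(-146 + sqrt(269)) = -68182 + 467*sqrt(269)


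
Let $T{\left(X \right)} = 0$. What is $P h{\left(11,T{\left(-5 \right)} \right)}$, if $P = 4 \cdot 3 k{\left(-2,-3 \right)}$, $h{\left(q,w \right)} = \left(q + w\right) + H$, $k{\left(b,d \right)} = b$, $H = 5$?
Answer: $-384$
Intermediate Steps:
$h{\left(q,w \right)} = 5 + q + w$ ($h{\left(q,w \right)} = \left(q + w\right) + 5 = 5 + q + w$)
$P = -24$ ($P = 4 \cdot 3 \left(-2\right) = 12 \left(-2\right) = -24$)
$P h{\left(11,T{\left(-5 \right)} \right)} = - 24 \left(5 + 11 + 0\right) = \left(-24\right) 16 = -384$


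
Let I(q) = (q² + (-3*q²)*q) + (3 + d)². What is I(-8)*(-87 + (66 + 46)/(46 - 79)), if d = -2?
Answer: -4775783/33 ≈ -1.4472e+5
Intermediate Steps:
I(q) = 1 + q² - 3*q³ (I(q) = (q² + (-3*q²)*q) + (3 - 2)² = (q² - 3*q³) + 1² = (q² - 3*q³) + 1 = 1 + q² - 3*q³)
I(-8)*(-87 + (66 + 46)/(46 - 79)) = (1 + (-8)² - 3*(-8)³)*(-87 + (66 + 46)/(46 - 79)) = (1 + 64 - 3*(-512))*(-87 + 112/(-33)) = (1 + 64 + 1536)*(-87 + 112*(-1/33)) = 1601*(-87 - 112/33) = 1601*(-2983/33) = -4775783/33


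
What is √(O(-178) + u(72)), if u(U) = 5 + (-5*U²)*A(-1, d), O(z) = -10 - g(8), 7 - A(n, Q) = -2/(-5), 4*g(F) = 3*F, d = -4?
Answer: I*√171083 ≈ 413.62*I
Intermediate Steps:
g(F) = 3*F/4 (g(F) = (3*F)/4 = 3*F/4)
A(n, Q) = 33/5 (A(n, Q) = 7 - (-2)/(-5) = 7 - (-2)*(-1)/5 = 7 - 1*⅖ = 7 - ⅖ = 33/5)
O(z) = -16 (O(z) = -10 - 3*8/4 = -10 - 1*6 = -10 - 6 = -16)
u(U) = 5 - 33*U² (u(U) = 5 - 5*U²*(33/5) = 5 - 33*U²)
√(O(-178) + u(72)) = √(-16 + (5 - 33*72²)) = √(-16 + (5 - 33*5184)) = √(-16 + (5 - 171072)) = √(-16 - 171067) = √(-171083) = I*√171083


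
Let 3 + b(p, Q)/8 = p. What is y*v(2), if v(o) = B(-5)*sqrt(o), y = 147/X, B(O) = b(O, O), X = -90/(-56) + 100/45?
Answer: -2370816*sqrt(2)/965 ≈ -3474.4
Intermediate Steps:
b(p, Q) = -24 + 8*p
X = 965/252 (X = -90*(-1/56) + 100*(1/45) = 45/28 + 20/9 = 965/252 ≈ 3.8294)
B(O) = -24 + 8*O
y = 37044/965 (y = 147/(965/252) = 147*(252/965) = 37044/965 ≈ 38.388)
v(o) = -64*sqrt(o) (v(o) = (-24 + 8*(-5))*sqrt(o) = (-24 - 40)*sqrt(o) = -64*sqrt(o))
y*v(2) = 37044*(-64*sqrt(2))/965 = -2370816*sqrt(2)/965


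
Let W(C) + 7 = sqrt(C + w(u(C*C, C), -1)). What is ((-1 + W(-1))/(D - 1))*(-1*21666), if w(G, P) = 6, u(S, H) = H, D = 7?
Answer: 28888 - 3611*sqrt(5) ≈ 20814.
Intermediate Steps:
W(C) = -7 + sqrt(6 + C) (W(C) = -7 + sqrt(C + 6) = -7 + sqrt(6 + C))
((-1 + W(-1))/(D - 1))*(-1*21666) = ((-1 + (-7 + sqrt(6 - 1)))/(7 - 1))*(-1*21666) = ((-1 + (-7 + sqrt(5)))/6)*(-21666) = ((-8 + sqrt(5))*(1/6))*(-21666) = (-4/3 + sqrt(5)/6)*(-21666) = 28888 - 3611*sqrt(5)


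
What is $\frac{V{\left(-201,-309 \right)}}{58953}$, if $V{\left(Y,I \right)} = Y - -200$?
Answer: $- \frac{1}{58953} \approx -1.6963 \cdot 10^{-5}$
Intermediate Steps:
$V{\left(Y,I \right)} = 200 + Y$ ($V{\left(Y,I \right)} = Y + 200 = 200 + Y$)
$\frac{V{\left(-201,-309 \right)}}{58953} = \frac{200 - 201}{58953} = \left(-1\right) \frac{1}{58953} = - \frac{1}{58953}$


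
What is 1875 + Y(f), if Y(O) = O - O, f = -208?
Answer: 1875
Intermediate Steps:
Y(O) = 0
1875 + Y(f) = 1875 + 0 = 1875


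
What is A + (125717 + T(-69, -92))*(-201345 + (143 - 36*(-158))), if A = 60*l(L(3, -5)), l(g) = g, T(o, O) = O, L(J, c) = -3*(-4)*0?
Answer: -24561446250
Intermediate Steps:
L(J, c) = 0 (L(J, c) = 12*0 = 0)
A = 0 (A = 60*0 = 0)
A + (125717 + T(-69, -92))*(-201345 + (143 - 36*(-158))) = 0 + (125717 - 92)*(-201345 + (143 - 36*(-158))) = 0 + 125625*(-201345 + (143 + 5688)) = 0 + 125625*(-201345 + 5831) = 0 + 125625*(-195514) = 0 - 24561446250 = -24561446250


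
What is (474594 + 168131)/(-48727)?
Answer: -642725/48727 ≈ -13.190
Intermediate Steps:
(474594 + 168131)/(-48727) = 642725*(-1/48727) = -642725/48727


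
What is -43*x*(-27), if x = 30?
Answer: 34830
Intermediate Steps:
-43*x*(-27) = -43*30*(-27) = -1290*(-27) = 34830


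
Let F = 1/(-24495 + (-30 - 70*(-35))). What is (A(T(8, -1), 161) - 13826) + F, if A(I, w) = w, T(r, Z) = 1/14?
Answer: -301654876/22075 ≈ -13665.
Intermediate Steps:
T(r, Z) = 1/14
F = -1/22075 (F = 1/(-24495 + (-30 + 2450)) = 1/(-24495 + 2420) = 1/(-22075) = -1/22075 ≈ -4.5300e-5)
(A(T(8, -1), 161) - 13826) + F = (161 - 13826) - 1/22075 = -13665 - 1/22075 = -301654876/22075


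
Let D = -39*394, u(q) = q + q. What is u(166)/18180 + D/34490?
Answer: -1339516/3135141 ≈ -0.42726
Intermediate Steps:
u(q) = 2*q
D = -15366
u(166)/18180 + D/34490 = (2*166)/18180 - 15366/34490 = 332*(1/18180) - 15366*1/34490 = 83/4545 - 7683/17245 = -1339516/3135141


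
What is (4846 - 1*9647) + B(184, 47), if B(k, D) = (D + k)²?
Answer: 48560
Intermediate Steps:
(4846 - 1*9647) + B(184, 47) = (4846 - 1*9647) + (47 + 184)² = (4846 - 9647) + 231² = -4801 + 53361 = 48560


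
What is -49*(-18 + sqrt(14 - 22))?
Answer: 882 - 98*I*sqrt(2) ≈ 882.0 - 138.59*I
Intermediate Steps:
-49*(-18 + sqrt(14 - 22)) = -49*(-18 + sqrt(-8)) = -49*(-18 + 2*I*sqrt(2)) = 882 - 98*I*sqrt(2)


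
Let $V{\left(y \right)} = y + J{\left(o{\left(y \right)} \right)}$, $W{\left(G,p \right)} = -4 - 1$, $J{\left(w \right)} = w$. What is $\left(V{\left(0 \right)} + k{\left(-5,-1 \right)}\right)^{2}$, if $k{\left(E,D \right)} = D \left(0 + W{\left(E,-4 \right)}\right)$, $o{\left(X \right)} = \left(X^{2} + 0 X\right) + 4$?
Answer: $81$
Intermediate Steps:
$o{\left(X \right)} = 4 + X^{2}$ ($o{\left(X \right)} = \left(X^{2} + 0\right) + 4 = X^{2} + 4 = 4 + X^{2}$)
$W{\left(G,p \right)} = -5$
$V{\left(y \right)} = 4 + y + y^{2}$ ($V{\left(y \right)} = y + \left(4 + y^{2}\right) = 4 + y + y^{2}$)
$k{\left(E,D \right)} = - 5 D$ ($k{\left(E,D \right)} = D \left(0 - 5\right) = D \left(-5\right) = - 5 D$)
$\left(V{\left(0 \right)} + k{\left(-5,-1 \right)}\right)^{2} = \left(\left(4 + 0 + 0^{2}\right) - -5\right)^{2} = \left(\left(4 + 0 + 0\right) + 5\right)^{2} = \left(4 + 5\right)^{2} = 9^{2} = 81$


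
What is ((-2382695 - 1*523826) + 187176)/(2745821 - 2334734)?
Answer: -2719345/411087 ≈ -6.6150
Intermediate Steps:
((-2382695 - 1*523826) + 187176)/(2745821 - 2334734) = ((-2382695 - 523826) + 187176)/411087 = (-2906521 + 187176)*(1/411087) = -2719345*1/411087 = -2719345/411087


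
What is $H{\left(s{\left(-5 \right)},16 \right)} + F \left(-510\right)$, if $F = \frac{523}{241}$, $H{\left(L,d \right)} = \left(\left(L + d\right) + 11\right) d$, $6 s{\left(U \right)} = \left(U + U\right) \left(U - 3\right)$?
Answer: $- \frac{333614}{723} \approx -461.43$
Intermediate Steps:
$s{\left(U \right)} = \frac{U \left(-3 + U\right)}{3}$ ($s{\left(U \right)} = \frac{\left(U + U\right) \left(U - 3\right)}{6} = \frac{2 U \left(-3 + U\right)}{6} = \frac{U \left(-3 + U\right)}{3}$)
$H{\left(L,d \right)} = d \left(11 + L + d\right)$ ($H{\left(L,d \right)} = \left(11 + L + d\right) d = d \left(11 + L + d\right)$)
$F = \frac{523}{241}$ ($F = 523 \cdot \frac{1}{241} = \frac{523}{241} \approx 2.1701$)
$H{\left(s{\left(-5 \right)},16 \right)} + F \left(-510\right) = 16 \left(11 + \frac{1}{3} \left(-5\right) \left(-3 - 5\right) + 16\right) + \frac{523}{241} \left(-510\right) = 16 \left(11 + \frac{1}{3} \left(-5\right) \left(-8\right) + 16\right) - \frac{266730}{241} = 16 \left(11 + \frac{40}{3} + 16\right) - \frac{266730}{241} = 16 \cdot \frac{121}{3} - \frac{266730}{241} = \frac{1936}{3} - \frac{266730}{241} = - \frac{333614}{723}$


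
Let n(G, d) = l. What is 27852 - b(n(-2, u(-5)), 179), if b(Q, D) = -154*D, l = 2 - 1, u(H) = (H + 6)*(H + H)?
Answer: 55418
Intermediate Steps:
u(H) = 2*H*(6 + H) (u(H) = (6 + H)*(2*H) = 2*H*(6 + H))
l = 1
n(G, d) = 1
27852 - b(n(-2, u(-5)), 179) = 27852 - (-154)*179 = 27852 - 1*(-27566) = 27852 + 27566 = 55418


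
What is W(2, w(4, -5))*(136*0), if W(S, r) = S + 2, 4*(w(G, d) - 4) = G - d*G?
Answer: 0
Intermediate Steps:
w(G, d) = 4 + G/4 - G*d/4 (w(G, d) = 4 + (G - d*G)/4 = 4 + (G - G*d)/4 = 4 + (G/4 - G*d/4) = 4 + G/4 - G*d/4)
W(S, r) = 2 + S
W(2, w(4, -5))*(136*0) = (2 + 2)*(136*0) = 4*0 = 0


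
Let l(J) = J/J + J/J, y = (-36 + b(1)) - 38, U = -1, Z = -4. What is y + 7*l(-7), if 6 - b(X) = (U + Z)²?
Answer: -79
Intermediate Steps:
b(X) = -19 (b(X) = 6 - (-1 - 4)² = 6 - 1*(-5)² = 6 - 1*25 = 6 - 25 = -19)
y = -93 (y = (-36 - 19) - 38 = -55 - 38 = -93)
l(J) = 2 (l(J) = 1 + 1 = 2)
y + 7*l(-7) = -93 + 7*2 = -93 + 14 = -79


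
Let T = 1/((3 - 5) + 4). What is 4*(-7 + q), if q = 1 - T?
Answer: -26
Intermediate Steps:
T = ½ (T = 1/(-2 + 4) = 1/2 = ½ ≈ 0.50000)
q = ½ (q = 1 - 1*½ = 1 - ½ = ½ ≈ 0.50000)
4*(-7 + q) = 4*(-7 + ½) = 4*(-13/2) = -26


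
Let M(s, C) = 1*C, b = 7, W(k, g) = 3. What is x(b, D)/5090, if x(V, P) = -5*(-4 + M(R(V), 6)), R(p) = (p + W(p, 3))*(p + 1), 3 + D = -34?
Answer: -1/509 ≈ -0.0019646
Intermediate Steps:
D = -37 (D = -3 - 34 = -37)
R(p) = (1 + p)*(3 + p) (R(p) = (p + 3)*(p + 1) = (3 + p)*(1 + p) = (1 + p)*(3 + p))
M(s, C) = C
x(V, P) = -10 (x(V, P) = -5*(-4 + 6) = -5*2 = -10)
x(b, D)/5090 = -10/5090 = -10*1/5090 = -1/509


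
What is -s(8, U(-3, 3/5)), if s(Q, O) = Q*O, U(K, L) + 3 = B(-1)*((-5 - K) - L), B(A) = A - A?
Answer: 24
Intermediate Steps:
B(A) = 0
U(K, L) = -3 (U(K, L) = -3 + 0*((-5 - K) - L) = -3 + 0*(-5 - K - L) = -3 + 0 = -3)
s(Q, O) = O*Q
-s(8, U(-3, 3/5)) = -(-3)*8 = -1*(-24) = 24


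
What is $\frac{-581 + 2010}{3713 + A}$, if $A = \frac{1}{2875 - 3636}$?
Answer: $\frac{1087469}{2825592} \approx 0.38486$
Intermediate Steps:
$A = - \frac{1}{761}$ ($A = \frac{1}{-761} = - \frac{1}{761} \approx -0.0013141$)
$\frac{-581 + 2010}{3713 + A} = \frac{-581 + 2010}{3713 - \frac{1}{761}} = \frac{1429}{\frac{2825592}{761}} = 1429 \cdot \frac{761}{2825592} = \frac{1087469}{2825592}$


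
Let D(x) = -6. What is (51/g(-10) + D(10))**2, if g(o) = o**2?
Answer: 301401/10000 ≈ 30.140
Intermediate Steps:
(51/g(-10) + D(10))**2 = (51/((-10)**2) - 6)**2 = (51/100 - 6)**2 = (-549/100)**2 = 301401/10000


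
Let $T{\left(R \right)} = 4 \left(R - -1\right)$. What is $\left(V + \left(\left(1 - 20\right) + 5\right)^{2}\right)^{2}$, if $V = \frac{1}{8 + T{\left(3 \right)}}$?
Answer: $\frac{22137025}{576} \approx 38432.0$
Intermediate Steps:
$T{\left(R \right)} = 4 + 4 R$ ($T{\left(R \right)} = 4 \left(R + 1\right) = 4 \left(1 + R\right) = 4 + 4 R$)
$V = \frac{1}{24}$ ($V = \frac{1}{8 + \left(4 + 4 \cdot 3\right)} = \frac{1}{8 + \left(4 + 12\right)} = \frac{1}{8 + 16} = \frac{1}{24} \approx 0.041667$)
$\left(V + \left(\left(1 - 20\right) + 5\right)^{2}\right)^{2} = \left(\frac{1}{24} + \left(\left(1 - 20\right) + 5\right)^{2}\right)^{2} = \left(\frac{1}{24} + \left(-19 + 5\right)^{2}\right)^{2} = \left(\frac{1}{24} + \left(-14\right)^{2}\right)^{2} = \left(\frac{1}{24} + 196\right)^{2} = \left(\frac{4705}{24}\right)^{2} = \frac{22137025}{576}$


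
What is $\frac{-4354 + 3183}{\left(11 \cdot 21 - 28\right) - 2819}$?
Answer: $\frac{1171}{2616} \approx 0.44763$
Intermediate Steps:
$\frac{-4354 + 3183}{\left(11 \cdot 21 - 28\right) - 2819} = - \frac{1171}{\left(231 - 28\right) - 2819} = - \frac{1171}{203 - 2819} = - \frac{1171}{-2616} = \left(-1171\right) \left(- \frac{1}{2616}\right) = \frac{1171}{2616}$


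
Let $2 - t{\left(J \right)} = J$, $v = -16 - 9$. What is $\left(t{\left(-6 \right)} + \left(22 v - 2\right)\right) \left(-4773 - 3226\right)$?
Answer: $4351456$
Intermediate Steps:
$v = -25$
$t{\left(J \right)} = 2 - J$
$\left(t{\left(-6 \right)} + \left(22 v - 2\right)\right) \left(-4773 - 3226\right) = \left(\left(2 - -6\right) + \left(22 \left(-25\right) - 2\right)\right) \left(-4773 - 3226\right) = \left(\left(2 + 6\right) - 552\right) \left(-7999\right) = \left(8 - 552\right) \left(-7999\right) = \left(-544\right) \left(-7999\right) = 4351456$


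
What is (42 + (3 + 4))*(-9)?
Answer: -441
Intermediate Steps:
(42 + (3 + 4))*(-9) = (42 + 7)*(-9) = 49*(-9) = -441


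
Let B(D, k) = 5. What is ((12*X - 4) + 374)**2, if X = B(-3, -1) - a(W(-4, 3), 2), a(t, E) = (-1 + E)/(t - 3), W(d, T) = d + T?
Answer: 187489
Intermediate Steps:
W(d, T) = T + d
a(t, E) = (-1 + E)/(-3 + t)
X = 21/4 (X = 5 - (-1 + 2)/(-3 + (3 - 4)) = 5 - 1/(-3 - 1) = 5 - 1/(-4) = 5 - (-1)/4 = 5 - 1*(-1/4) = 5 + 1/4 = 21/4 ≈ 5.2500)
((12*X - 4) + 374)**2 = ((12*(21/4) - 4) + 374)**2 = ((63 - 4) + 374)**2 = (59 + 374)**2 = 433**2 = 187489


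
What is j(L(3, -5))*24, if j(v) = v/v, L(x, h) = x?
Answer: 24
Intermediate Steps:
j(v) = 1
j(L(3, -5))*24 = 1*24 = 24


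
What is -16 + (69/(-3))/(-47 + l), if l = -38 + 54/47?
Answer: -61975/3941 ≈ -15.726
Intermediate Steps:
l = -1732/47 (l = -38 + 54*(1/47) = -38 + 54/47 = -1732/47 ≈ -36.851)
-16 + (69/(-3))/(-47 + l) = -16 + (69/(-3))/(-47 - 1732/47) = -16 + (69*(-⅓))/(-3941/47) = -16 - 47/3941*(-23) = -16 + 1081/3941 = -61975/3941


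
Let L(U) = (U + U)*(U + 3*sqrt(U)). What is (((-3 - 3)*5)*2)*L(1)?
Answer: -480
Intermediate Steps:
L(U) = 2*U*(U + 3*sqrt(U)) (L(U) = (2*U)*(U + 3*sqrt(U)) = 2*U*(U + 3*sqrt(U)))
(((-3 - 3)*5)*2)*L(1) = (((-3 - 3)*5)*2)*(2*1**2 + 6*1**(3/2)) = (-6*5*2)*(2*1 + 6*1) = (-30*2)*(2 + 6) = -60*8 = -480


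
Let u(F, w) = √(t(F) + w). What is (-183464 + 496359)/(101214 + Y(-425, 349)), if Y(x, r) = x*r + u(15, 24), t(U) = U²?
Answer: -14740796345/2219446072 - 312895*√249/2219446072 ≈ -6.6439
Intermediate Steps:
u(F, w) = √(w + F²) (u(F, w) = √(F² + w) = √(w + F²))
Y(x, r) = √249 + r*x (Y(x, r) = x*r + √(24 + 15²) = r*x + √(24 + 225) = r*x + √249 = √249 + r*x)
(-183464 + 496359)/(101214 + Y(-425, 349)) = (-183464 + 496359)/(101214 + (√249 + 349*(-425))) = 312895/(101214 + (√249 - 148325)) = 312895/(101214 + (-148325 + √249)) = 312895/(-47111 + √249)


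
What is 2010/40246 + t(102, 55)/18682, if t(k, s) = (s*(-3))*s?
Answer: -163840815/375937886 ≈ -0.43582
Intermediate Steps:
t(k, s) = -3*s² (t(k, s) = (-3*s)*s = -3*s²)
2010/40246 + t(102, 55)/18682 = 2010/40246 - 3*55²/18682 = 2010*(1/40246) - 3*3025*(1/18682) = 1005/20123 - 9075*1/18682 = 1005/20123 - 9075/18682 = -163840815/375937886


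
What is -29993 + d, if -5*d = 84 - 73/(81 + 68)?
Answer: -22357228/745 ≈ -30010.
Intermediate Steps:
d = -12443/745 (d = -(84 - 73/(81 + 68))/5 = -(84 - 73/149)/5 = -⅕*12443/149 = -12443/745 ≈ -16.702)
-29993 + d = -29993 - 12443/745 = -22357228/745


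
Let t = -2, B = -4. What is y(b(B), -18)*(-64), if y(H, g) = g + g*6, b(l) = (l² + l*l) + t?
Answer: 8064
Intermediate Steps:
b(l) = -2 + 2*l² (b(l) = (l² + l*l) - 2 = (l² + l²) - 2 = 2*l² - 2 = -2 + 2*l²)
y(H, g) = 7*g (y(H, g) = g + 6*g = 7*g)
y(b(B), -18)*(-64) = (7*(-18))*(-64) = -126*(-64) = 8064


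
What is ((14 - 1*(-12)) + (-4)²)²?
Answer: 1764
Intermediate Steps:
((14 - 1*(-12)) + (-4)²)² = ((14 + 12) + 16)² = (26 + 16)² = 42² = 1764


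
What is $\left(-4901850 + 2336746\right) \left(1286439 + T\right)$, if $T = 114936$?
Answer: $-3594672618000$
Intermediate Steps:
$\left(-4901850 + 2336746\right) \left(1286439 + T\right) = \left(-4901850 + 2336746\right) \left(1286439 + 114936\right) = \left(-2565104\right) 1401375 = -3594672618000$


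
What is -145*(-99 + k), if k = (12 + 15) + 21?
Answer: 7395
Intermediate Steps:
k = 48 (k = 27 + 21 = 48)
-145*(-99 + k) = -145*(-99 + 48) = -145*(-51) = 7395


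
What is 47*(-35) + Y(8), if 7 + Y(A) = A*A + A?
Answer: -1580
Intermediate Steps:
Y(A) = -7 + A + A² (Y(A) = -7 + (A*A + A) = -7 + (A² + A) = -7 + (A + A²) = -7 + A + A²)
47*(-35) + Y(8) = 47*(-35) + (-7 + 8 + 8²) = -1645 + (-7 + 8 + 64) = -1645 + 65 = -1580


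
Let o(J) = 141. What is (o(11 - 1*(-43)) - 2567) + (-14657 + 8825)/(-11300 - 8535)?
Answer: -48113878/19835 ≈ -2425.7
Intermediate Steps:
(o(11 - 1*(-43)) - 2567) + (-14657 + 8825)/(-11300 - 8535) = (141 - 2567) + (-14657 + 8825)/(-11300 - 8535) = -2426 - 5832/(-19835) = -2426 - 5832*(-1/19835) = -2426 + 5832/19835 = -48113878/19835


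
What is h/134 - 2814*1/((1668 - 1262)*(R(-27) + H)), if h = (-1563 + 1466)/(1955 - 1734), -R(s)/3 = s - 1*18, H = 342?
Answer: -2431405/136550154 ≈ -0.017806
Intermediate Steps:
R(s) = 54 - 3*s (R(s) = -3*(s - 1*18) = -3*(s - 18) = -3*(-18 + s) = 54 - 3*s)
h = -97/221 ≈ -0.43891
h/134 - 2814*1/((1668 - 1262)*(R(-27) + H)) = -97/221/134 - 2814*1/((1668 - 1262)*((54 - 3*(-27)) + 342)) = -97/221*1/134 - 2814*1/(406*((54 + 81) + 342)) = -97/29614 - 2814*1/(406*(135 + 342)) = -97/29614 - 2814/(477*406) = -97/29614 - 2814/193662 = -97/29614 - 2814*1/193662 = -97/29614 - 67/4611 = -2431405/136550154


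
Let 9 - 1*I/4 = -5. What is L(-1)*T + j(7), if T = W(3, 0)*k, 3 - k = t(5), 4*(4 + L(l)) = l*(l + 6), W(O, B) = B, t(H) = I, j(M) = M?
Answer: 7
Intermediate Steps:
I = 56 (I = 36 - 4*(-5) = 36 + 20 = 56)
t(H) = 56
L(l) = -4 + l*(6 + l)/4 (L(l) = -4 + (l*(l + 6))/4 = -4 + (l*(6 + l))/4 = -4 + l*(6 + l)/4)
k = -53 (k = 3 - 1*56 = 3 - 56 = -53)
T = 0 (T = 0*(-53) = 0)
L(-1)*T + j(7) = (-4 + (¼)*(-1)² + (3/2)*(-1))*0 + 7 = (-4 + (¼)*1 - 3/2)*0 + 7 = (-4 + ¼ - 3/2)*0 + 7 = -21/4*0 + 7 = 0 + 7 = 7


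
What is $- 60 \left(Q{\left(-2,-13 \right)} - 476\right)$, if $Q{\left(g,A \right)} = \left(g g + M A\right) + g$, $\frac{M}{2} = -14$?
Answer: $6600$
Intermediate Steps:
$M = -28$ ($M = 2 \left(-14\right) = -28$)
$Q{\left(g,A \right)} = g + g^{2} - 28 A$ ($Q{\left(g,A \right)} = \left(g g - 28 A\right) + g = \left(g^{2} - 28 A\right) + g = g + g^{2} - 28 A$)
$- 60 \left(Q{\left(-2,-13 \right)} - 476\right) = - 60 \left(\left(-2 + \left(-2\right)^{2} - -364\right) - 476\right) = - 60 \left(\left(-2 + 4 + 364\right) - 476\right) = - 60 \left(366 - 476\right) = \left(-60\right) \left(-110\right) = 6600$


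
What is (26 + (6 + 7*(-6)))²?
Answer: 100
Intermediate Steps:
(26 + (6 + 7*(-6)))² = (26 + (6 - 42))² = (26 - 36)² = (-10)² = 100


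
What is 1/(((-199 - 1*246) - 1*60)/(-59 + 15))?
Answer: 44/505 ≈ 0.087129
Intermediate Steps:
1/(((-199 - 1*246) - 1*60)/(-59 + 15)) = 1/(((-199 - 246) - 60)/(-44)) = 1/((-445 - 60)*(-1/44)) = 1/(-505*(-1/44)) = 1/(505/44) = 44/505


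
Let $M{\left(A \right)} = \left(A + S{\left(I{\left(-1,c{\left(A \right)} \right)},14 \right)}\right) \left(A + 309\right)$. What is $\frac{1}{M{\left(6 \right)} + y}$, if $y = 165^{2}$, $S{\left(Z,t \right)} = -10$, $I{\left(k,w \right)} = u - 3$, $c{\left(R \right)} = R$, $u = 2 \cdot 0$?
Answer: $\frac{1}{25965} \approx 3.8513 \cdot 10^{-5}$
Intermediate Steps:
$u = 0$
$I{\left(k,w \right)} = -3$ ($I{\left(k,w \right)} = 0 - 3 = -3$)
$y = 27225$
$M{\left(A \right)} = \left(-10 + A\right) \left(309 + A\right)$ ($M{\left(A \right)} = \left(A - 10\right) \left(A + 309\right) = \left(-10 + A\right) \left(309 + A\right)$)
$\frac{1}{M{\left(6 \right)} + y} = \frac{1}{\left(-3090 + 6^{2} + 299 \cdot 6\right) + 27225} = \frac{1}{\left(-3090 + 36 + 1794\right) + 27225} = \frac{1}{-1260 + 27225} = \frac{1}{25965}$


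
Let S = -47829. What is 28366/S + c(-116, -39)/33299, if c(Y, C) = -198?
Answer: -954029576/1592657871 ≈ -0.59902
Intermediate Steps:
28366/S + c(-116, -39)/33299 = 28366/(-47829) - 198/33299 = 28366*(-1/47829) - 198*1/33299 = -28366/47829 - 198/33299 = -954029576/1592657871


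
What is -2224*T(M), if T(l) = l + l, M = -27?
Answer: 120096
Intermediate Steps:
T(l) = 2*l
-2224*T(M) = -4448*(-27) = -2224*(-54) = 120096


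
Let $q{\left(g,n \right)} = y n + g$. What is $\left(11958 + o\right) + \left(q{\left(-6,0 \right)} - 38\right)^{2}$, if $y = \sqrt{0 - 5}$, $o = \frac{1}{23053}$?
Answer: $\frac{320298383}{23053} \approx 13894.0$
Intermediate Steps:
$o = \frac{1}{23053} \approx 4.3378 \cdot 10^{-5}$
$y = i \sqrt{5}$ ($y = \sqrt{-5} = i \sqrt{5} \approx 2.2361 i$)
$q{\left(g,n \right)} = g + i n \sqrt{5}$ ($q{\left(g,n \right)} = i \sqrt{5} n + g = i n \sqrt{5} + g = g + i n \sqrt{5}$)
$\left(11958 + o\right) + \left(q{\left(-6,0 \right)} - 38\right)^{2} = \left(11958 + \frac{1}{23053}\right) + \left(\left(-6 + i 0 \sqrt{5}\right) - 38\right)^{2} = \frac{275667775}{23053} + \left(\left(-6 + 0\right) - 38\right)^{2} = \frac{275667775}{23053} + \left(-6 - 38\right)^{2} = \frac{275667775}{23053} + \left(-44\right)^{2} = \frac{275667775}{23053} + 1936 = \frac{320298383}{23053}$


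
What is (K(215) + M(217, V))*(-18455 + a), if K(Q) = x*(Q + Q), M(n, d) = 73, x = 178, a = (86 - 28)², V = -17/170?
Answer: -1156166783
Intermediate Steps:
V = -⅒ (V = -17*1/170 = -⅒ ≈ -0.10000)
a = 3364 (a = 58² = 3364)
K(Q) = 356*Q (K(Q) = 178*(Q + Q) = 178*(2*Q) = 356*Q)
(K(215) + M(217, V))*(-18455 + a) = (356*215 + 73)*(-18455 + 3364) = (76540 + 73)*(-15091) = 76613*(-15091) = -1156166783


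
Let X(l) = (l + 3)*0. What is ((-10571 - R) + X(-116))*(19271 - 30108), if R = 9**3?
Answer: 122458100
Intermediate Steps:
X(l) = 0 (X(l) = (3 + l)*0 = 0)
R = 729
((-10571 - R) + X(-116))*(19271 - 30108) = ((-10571 - 1*729) + 0)*(19271 - 30108) = ((-10571 - 729) + 0)*(-10837) = (-11300 + 0)*(-10837) = -11300*(-10837) = 122458100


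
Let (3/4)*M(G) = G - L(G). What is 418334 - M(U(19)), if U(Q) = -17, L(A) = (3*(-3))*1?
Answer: 1255034/3 ≈ 4.1834e+5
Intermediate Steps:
L(A) = -9 (L(A) = -9*1 = -9)
M(G) = 12 + 4*G/3 (M(G) = 4*(G - 1*(-9))/3 = 4*(G + 9)/3 = 4*(9 + G)/3 = 12 + 4*G/3)
418334 - M(U(19)) = 418334 - (12 + (4/3)*(-17)) = 418334 - (12 - 68/3) = 418334 - 1*(-32/3) = 418334 + 32/3 = 1255034/3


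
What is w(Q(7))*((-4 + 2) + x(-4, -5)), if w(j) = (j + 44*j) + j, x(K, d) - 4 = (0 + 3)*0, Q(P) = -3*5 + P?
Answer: -736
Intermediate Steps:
Q(P) = -15 + P
x(K, d) = 4 (x(K, d) = 4 + (0 + 3)*0 = 4 + 3*0 = 4 + 0 = 4)
w(j) = 46*j (w(j) = 45*j + j = 46*j)
w(Q(7))*((-4 + 2) + x(-4, -5)) = (46*(-15 + 7))*((-4 + 2) + 4) = (46*(-8))*(-2 + 4) = -368*2 = -736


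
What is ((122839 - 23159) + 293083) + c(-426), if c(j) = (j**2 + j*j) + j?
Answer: 755289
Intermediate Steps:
c(j) = j + 2*j**2 (c(j) = (j**2 + j**2) + j = 2*j**2 + j = j + 2*j**2)
((122839 - 23159) + 293083) + c(-426) = ((122839 - 23159) + 293083) - 426*(1 + 2*(-426)) = (99680 + 293083) - 426*(1 - 852) = 392763 - 426*(-851) = 392763 + 362526 = 755289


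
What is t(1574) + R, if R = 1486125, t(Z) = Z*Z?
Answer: 3963601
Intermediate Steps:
t(Z) = Z²
t(1574) + R = 1574² + 1486125 = 2477476 + 1486125 = 3963601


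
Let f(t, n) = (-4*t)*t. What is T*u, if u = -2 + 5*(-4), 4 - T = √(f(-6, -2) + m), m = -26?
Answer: -88 + 22*I*√170 ≈ -88.0 + 286.84*I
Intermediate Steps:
f(t, n) = -4*t²
T = 4 - I*√170 (T = 4 - √(-4*(-6)² - 26) = 4 - √(-4*36 - 26) = 4 - √(-144 - 26) = 4 - √(-170) = 4 - I*√170 ≈ 4.0 - 13.038*I)
u = -22 (u = -2 - 20 = -22)
T*u = (4 - I*√170)*(-22) = -88 + 22*I*√170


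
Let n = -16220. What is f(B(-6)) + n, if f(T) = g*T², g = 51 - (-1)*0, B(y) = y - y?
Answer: -16220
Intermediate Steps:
B(y) = 0
g = 51 (g = 51 - 1*0 = 51 + 0 = 51)
f(T) = 51*T²
f(B(-6)) + n = 51*0² - 16220 = 51*0 - 16220 = 0 - 16220 = -16220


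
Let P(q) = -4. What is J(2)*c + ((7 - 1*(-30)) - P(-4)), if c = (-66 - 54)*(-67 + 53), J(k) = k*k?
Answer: 6761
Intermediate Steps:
J(k) = k²
c = 1680 (c = -120*(-14) = 1680)
J(2)*c + ((7 - 1*(-30)) - P(-4)) = 2²*1680 + ((7 - 1*(-30)) - 1*(-4)) = 4*1680 + ((7 + 30) + 4) = 6720 + (37 + 4) = 6720 + 41 = 6761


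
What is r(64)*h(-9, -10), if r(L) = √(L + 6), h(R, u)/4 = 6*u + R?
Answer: -276*√70 ≈ -2309.2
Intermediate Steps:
h(R, u) = 4*R + 24*u (h(R, u) = 4*(6*u + R) = 4*(R + 6*u) = 4*R + 24*u)
r(L) = √(6 + L)
r(64)*h(-9, -10) = √(6 + 64)*(4*(-9) + 24*(-10)) = √70*(-36 - 240) = √70*(-276) = -276*√70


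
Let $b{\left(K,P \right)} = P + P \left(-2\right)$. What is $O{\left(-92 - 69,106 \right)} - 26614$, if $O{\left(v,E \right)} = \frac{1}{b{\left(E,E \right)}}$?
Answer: $- \frac{2821085}{106} \approx -26614.0$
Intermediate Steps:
$b{\left(K,P \right)} = - P$ ($b{\left(K,P \right)} = P - 2 P = - P$)
$O{\left(v,E \right)} = - \frac{1}{E}$ ($O{\left(v,E \right)} = \frac{1}{\left(-1\right) E} = - \frac{1}{E}$)
$O{\left(-92 - 69,106 \right)} - 26614 = - \frac{1}{106} - 26614 = - \frac{2821085}{106}$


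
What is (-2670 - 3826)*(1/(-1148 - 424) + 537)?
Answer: -1370920712/393 ≈ -3.4883e+6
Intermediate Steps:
(-2670 - 3826)*(1/(-1148 - 424) + 537) = -6496*(1/(-1572) + 537) = -6496*(-1/1572 + 537) = -6496*844163/1572 = -1370920712/393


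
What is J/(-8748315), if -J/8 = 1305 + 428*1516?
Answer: 5201224/8748315 ≈ 0.59454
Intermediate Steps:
J = -5201224 (J = -8*(1305 + 428*1516) = -8*(1305 + 648848) = -8*650153 = -5201224)
J/(-8748315) = -5201224/(-8748315) = -5201224*(-1/8748315) = 5201224/8748315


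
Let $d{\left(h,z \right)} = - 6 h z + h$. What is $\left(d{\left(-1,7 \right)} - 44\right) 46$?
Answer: $-138$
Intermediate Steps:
$d{\left(h,z \right)} = h - 6 h z$ ($d{\left(h,z \right)} = - 6 h z + h = h - 6 h z$)
$\left(d{\left(-1,7 \right)} - 44\right) 46 = \left(- (1 - 42) - 44\right) 46 = \left(\left(-1\right) \left(-41\right) - 44\right) 46 = \left(41 - 44\right) 46 = \left(-3\right) 46 = -138$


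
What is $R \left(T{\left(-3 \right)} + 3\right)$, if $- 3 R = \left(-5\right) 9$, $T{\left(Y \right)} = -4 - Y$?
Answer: $30$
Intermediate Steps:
$R = 15$ ($R = - \frac{\left(-5\right) 9}{3} = \left(- \frac{1}{3}\right) \left(-45\right) = 15$)
$R \left(T{\left(-3 \right)} + 3\right) = 15 \left(\left(-4 - -3\right) + 3\right) = 15 \left(\left(-4 + 3\right) + 3\right) = 15 \left(-1 + 3\right) = 15 \cdot 2 = 30$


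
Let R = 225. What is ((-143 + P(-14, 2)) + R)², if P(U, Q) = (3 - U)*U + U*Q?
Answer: 33856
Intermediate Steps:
P(U, Q) = Q*U + U*(3 - U) (P(U, Q) = U*(3 - U) + Q*U = Q*U + U*(3 - U))
((-143 + P(-14, 2)) + R)² = ((-143 - 14*(3 + 2 - 1*(-14))) + 225)² = ((-143 - 14*(3 + 2 + 14)) + 225)² = ((-143 - 14*19) + 225)² = ((-143 - 266) + 225)² = (-409 + 225)² = (-184)² = 33856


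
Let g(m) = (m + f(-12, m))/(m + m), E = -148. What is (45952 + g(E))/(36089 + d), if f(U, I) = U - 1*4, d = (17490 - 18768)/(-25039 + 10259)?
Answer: 12564806855/9867838913 ≈ 1.2733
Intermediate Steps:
d = 639/7390 (d = -1278/(-14780) = -1278*(-1/14780) = 639/7390 ≈ 0.086468)
f(U, I) = -4 + U (f(U, I) = U - 4 = -4 + U)
g(m) = (-16 + m)/(2*m) (g(m) = (m + (-4 - 12))/(m + m) = (m - 16)/((2*m)) = (-16 + m)*(1/(2*m)) = (-16 + m)/(2*m))
(45952 + g(E))/(36089 + d) = (45952 + (1/2)*(-16 - 148)/(-148))/(36089 + 639/7390) = (45952 + (1/2)*(-1/148)*(-164))/(266698349/7390) = (45952 + 41/74)*(7390/266698349) = (3400489/74)*(7390/266698349) = 12564806855/9867838913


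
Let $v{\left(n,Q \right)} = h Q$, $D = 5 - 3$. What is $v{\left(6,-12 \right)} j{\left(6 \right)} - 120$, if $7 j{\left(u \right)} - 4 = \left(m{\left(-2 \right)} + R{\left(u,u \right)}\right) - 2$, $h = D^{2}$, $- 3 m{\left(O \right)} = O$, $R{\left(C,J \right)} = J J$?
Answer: $- \frac{2696}{7} \approx -385.14$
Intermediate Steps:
$D = 2$
$R{\left(C,J \right)} = J^{2}$
$m{\left(O \right)} = - \frac{O}{3}$
$h = 4$ ($h = 2^{2} = 4$)
$j{\left(u \right)} = \frac{8}{21} + \frac{u^{2}}{7}$ ($j{\left(u \right)} = \frac{4}{7} + \frac{\left(\left(- \frac{1}{3}\right) \left(-2\right) + u^{2}\right) - 2}{7} = \frac{4}{7} + \frac{\left(\frac{2}{3} + u^{2}\right) - 2}{7} = \frac{4}{7} + \frac{- \frac{4}{3} + u^{2}}{7} = \frac{4}{7} + \left(- \frac{4}{21} + \frac{u^{2}}{7}\right) = \frac{8}{21} + \frac{u^{2}}{7}$)
$v{\left(n,Q \right)} = 4 Q$
$v{\left(6,-12 \right)} j{\left(6 \right)} - 120 = 4 \left(-12\right) \left(\frac{8}{21} + \frac{6^{2}}{7}\right) - 120 = - 48 \left(\frac{8}{21} + \frac{1}{7} \cdot 36\right) - 120 = - 48 \left(\frac{8}{21} + \frac{36}{7}\right) - 120 = \left(-48\right) \frac{116}{21} - 120 = - \frac{1856}{7} - 120 = - \frac{2696}{7}$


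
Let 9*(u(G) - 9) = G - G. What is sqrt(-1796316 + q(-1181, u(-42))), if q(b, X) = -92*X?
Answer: 2*I*sqrt(449286) ≈ 1340.6*I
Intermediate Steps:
u(G) = 9 (u(G) = 9 + (G - G)/9 = 9 + (1/9)*0 = 9 + 0 = 9)
sqrt(-1796316 + q(-1181, u(-42))) = sqrt(-1796316 - 92*9) = sqrt(-1796316 - 828) = sqrt(-1797144) = 2*I*sqrt(449286)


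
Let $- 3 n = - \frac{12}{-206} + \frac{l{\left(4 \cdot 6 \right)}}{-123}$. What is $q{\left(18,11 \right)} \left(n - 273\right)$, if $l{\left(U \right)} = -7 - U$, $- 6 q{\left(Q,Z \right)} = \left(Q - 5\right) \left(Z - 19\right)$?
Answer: $- \frac{539751784}{114021} \approx -4733.8$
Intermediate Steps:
$q{\left(Q,Z \right)} = - \frac{\left(-19 + Z\right) \left(-5 + Q\right)}{6}$ ($q{\left(Q,Z \right)} = - \frac{\left(Q - 5\right) \left(Z - 19\right)}{6} = - \frac{\left(-5 + Q\right) \left(-19 + Z\right)}{6} = - \frac{\left(-19 + Z\right) \left(-5 + Q\right)}{6}$)
$n = - \frac{3931}{38007}$ ($n = - \frac{- \frac{12}{-206} + \frac{-7 - 4 \cdot 6}{-123}}{3} = - \frac{\left(-12\right) \left(- \frac{1}{206}\right) + \left(-7 - 24\right) \left(- \frac{1}{123}\right)}{3} = - \frac{\frac{6}{103} + \left(-7 - 24\right) \left(- \frac{1}{123}\right)}{3} = - \frac{\frac{6}{103} - - \frac{31}{123}}{3} = - \frac{\frac{6}{103} + \frac{31}{123}}{3} = \left(- \frac{1}{3}\right) \frac{3931}{12669} = - \frac{3931}{38007} \approx -0.10343$)
$q{\left(18,11 \right)} \left(n - 273\right) = \left(- \frac{95}{6} + \frac{5}{6} \cdot 11 + \frac{19}{6} \cdot 18 - 3 \cdot 11\right) \left(- \frac{3931}{38007} - 273\right) = \left(- \frac{95}{6} + \frac{55}{6} + 57 - 33\right) \left(- \frac{10379842}{38007}\right) = \frac{52}{3} \left(- \frac{10379842}{38007}\right) = - \frac{539751784}{114021}$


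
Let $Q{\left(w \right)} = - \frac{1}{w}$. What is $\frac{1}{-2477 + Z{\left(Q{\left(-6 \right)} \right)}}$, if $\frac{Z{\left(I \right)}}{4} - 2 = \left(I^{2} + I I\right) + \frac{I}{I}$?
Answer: $- \frac{9}{22183} \approx -0.00040572$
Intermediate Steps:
$Z{\left(I \right)} = 12 + 8 I^{2}$ ($Z{\left(I \right)} = 8 + 4 \left(\left(I^{2} + I I\right) + \frac{I}{I}\right) = 8 + 4 \left(\left(I^{2} + I^{2}\right) + 1\right) = 8 + 4 \left(2 I^{2} + 1\right) = 8 + 4 \left(1 + 2 I^{2}\right) = 8 + \left(4 + 8 I^{2}\right) = 12 + 8 I^{2}$)
$\frac{1}{-2477 + Z{\left(Q{\left(-6 \right)} \right)}} = \frac{1}{-2477 + \left(12 + 8 \left(- \frac{1}{-6}\right)^{2}\right)} = \frac{1}{-2477 + \left(12 + 8 \left(\left(-1\right) \left(- \frac{1}{6}\right)\right)^{2}\right)} = \frac{1}{-2477 + \left(12 + \frac{8}{36}\right)} = \frac{1}{-2477 + \left(12 + 8 \cdot \frac{1}{36}\right)} = \frac{1}{-2477 + \left(12 + \frac{2}{9}\right)} = \frac{1}{-2477 + \frac{110}{9}} = \frac{1}{- \frac{22183}{9}} = - \frac{9}{22183}$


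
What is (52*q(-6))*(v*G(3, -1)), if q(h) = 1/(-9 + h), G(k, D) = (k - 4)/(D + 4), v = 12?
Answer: 208/15 ≈ 13.867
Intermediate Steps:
G(k, D) = (-4 + k)/(4 + D)
(52*q(-6))*(v*G(3, -1)) = (52/(-9 - 6))*(12*((-4 + 3)/(4 - 1))) = (52/(-15))*(12*(-1/3)) = (52*(-1/15))*(12*((⅓)*(-1))) = -208*(-1)/(5*3) = -52/15*(-4) = 208/15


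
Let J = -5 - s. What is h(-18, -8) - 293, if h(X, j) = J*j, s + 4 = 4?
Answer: -253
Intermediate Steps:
s = 0 (s = -4 + 4 = 0)
J = -5 (J = -5 - 1*0 = -5 + 0 = -5)
h(X, j) = -5*j
h(-18, -8) - 293 = -5*(-8) - 293 = 40 - 293 = -253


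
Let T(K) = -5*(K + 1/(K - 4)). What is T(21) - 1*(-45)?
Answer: -1025/17 ≈ -60.294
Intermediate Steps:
T(K) = -5*K - 5/(-4 + K) (T(K) = -5*(K + 1/(-4 + K)) = -5*K - 5/(-4 + K))
T(21) - 1*(-45) = 5*(-1 - 1*21² + 4*21)/(-4 + 21) - 1*(-45) = 5*(-1 - 1*441 + 84)/17 + 45 = 5*(1/17)*(-1 - 441 + 84) + 45 = 5*(1/17)*(-358) + 45 = -1790/17 + 45 = -1025/17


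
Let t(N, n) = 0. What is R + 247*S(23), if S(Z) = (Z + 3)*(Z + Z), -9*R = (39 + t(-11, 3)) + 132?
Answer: 295393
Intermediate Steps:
R = -19 (R = -((39 + 0) + 132)/9 = -(39 + 132)/9 = -⅑*171 = -19)
S(Z) = 2*Z*(3 + Z) (S(Z) = (3 + Z)*(2*Z) = 2*Z*(3 + Z))
R + 247*S(23) = -19 + 247*(2*23*(3 + 23)) = -19 + 247*(2*23*26) = -19 + 247*1196 = -19 + 295412 = 295393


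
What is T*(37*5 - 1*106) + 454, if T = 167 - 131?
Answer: 3298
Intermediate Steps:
T = 36
T*(37*5 - 1*106) + 454 = 36*(37*5 - 1*106) + 454 = 36*(185 - 106) + 454 = 36*79 + 454 = 2844 + 454 = 3298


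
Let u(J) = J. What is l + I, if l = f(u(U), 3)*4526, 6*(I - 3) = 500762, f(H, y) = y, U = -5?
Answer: 291124/3 ≈ 97041.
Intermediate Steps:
I = 250390/3 (I = 3 + (⅙)*500762 = 3 + 250381/3 = 250390/3 ≈ 83463.)
l = 13578 (l = 3*4526 = 13578)
l + I = 13578 + 250390/3 = 291124/3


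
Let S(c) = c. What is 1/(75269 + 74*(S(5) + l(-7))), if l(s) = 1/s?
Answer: 7/529399 ≈ 1.3223e-5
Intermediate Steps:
1/(75269 + 74*(S(5) + l(-7))) = 1/(75269 + 74*(5 + 1/(-7))) = 1/(75269 + 74*(5 - ⅐)) = 1/(75269 + 74*(34/7)) = 1/(75269 + 2516/7) = 1/(529399/7) = 7/529399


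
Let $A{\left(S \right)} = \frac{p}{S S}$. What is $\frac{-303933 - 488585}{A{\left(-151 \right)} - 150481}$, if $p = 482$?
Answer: $\frac{18070202918}{3431116799} \approx 5.2666$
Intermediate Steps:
$A{\left(S \right)} = \frac{482}{S^{2}}$ ($A{\left(S \right)} = \frac{482}{S S} = \frac{482}{S^{2}}$)
$\frac{-303933 - 488585}{A{\left(-151 \right)} - 150481} = \frac{-303933 - 488585}{\frac{482}{22801} - 150481} = - \frac{792518}{482 \cdot \frac{1}{22801} - 150481} = - \frac{792518}{\frac{482}{22801} - 150481} = - \frac{792518}{- \frac{3431116799}{22801}} = \left(-792518\right) \left(- \frac{22801}{3431116799}\right) = \frac{18070202918}{3431116799}$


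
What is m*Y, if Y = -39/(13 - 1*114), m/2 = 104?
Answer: 8112/101 ≈ 80.317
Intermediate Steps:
m = 208 (m = 2*104 = 208)
Y = 39/101 (Y = -39/(13 - 114) = -39/(-101) = -39*(-1/101) = 39/101 ≈ 0.38614)
m*Y = 208*(39/101) = 8112/101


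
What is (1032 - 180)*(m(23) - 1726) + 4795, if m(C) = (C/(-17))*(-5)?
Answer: -24819889/17 ≈ -1.4600e+6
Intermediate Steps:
m(C) = 5*C/17 (m(C) = (C*(-1/17))*(-5) = -C/17*(-5) = 5*C/17)
(1032 - 180)*(m(23) - 1726) + 4795 = (1032 - 180)*((5/17)*23 - 1726) + 4795 = 852*(115/17 - 1726) + 4795 = 852*(-29227/17) + 4795 = -24901404/17 + 4795 = -24819889/17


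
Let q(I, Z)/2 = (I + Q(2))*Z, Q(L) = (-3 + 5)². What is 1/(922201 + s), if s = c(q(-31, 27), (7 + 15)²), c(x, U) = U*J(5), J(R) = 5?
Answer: 1/924621 ≈ 1.0815e-6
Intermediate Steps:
Q(L) = 4 (Q(L) = 2² = 4)
q(I, Z) = 2*Z*(4 + I) (q(I, Z) = 2*((I + 4)*Z) = 2*((4 + I)*Z) = 2*(Z*(4 + I)) = 2*Z*(4 + I))
c(x, U) = 5*U (c(x, U) = U*5 = 5*U)
s = 2420 (s = 5*(7 + 15)² = 5*22² = 5*484 = 2420)
1/(922201 + s) = 1/(922201 + 2420) = 1/924621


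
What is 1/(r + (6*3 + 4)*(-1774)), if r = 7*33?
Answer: -1/38797 ≈ -2.5775e-5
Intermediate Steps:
r = 231
1/(r + (6*3 + 4)*(-1774)) = 1/(231 + (6*3 + 4)*(-1774)) = 1/(231 + (18 + 4)*(-1774)) = 1/(231 + 22*(-1774)) = 1/(231 - 39028) = 1/(-38797) = -1/38797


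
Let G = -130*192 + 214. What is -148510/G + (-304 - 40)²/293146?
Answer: 11615863779/1813547729 ≈ 6.4051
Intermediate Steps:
G = -24746 (G = -24960 + 214 = -24746)
-148510/G + (-304 - 40)²/293146 = -148510/(-24746) + (-304 - 40)²/293146 = -148510*(-1/24746) + (-344)²*(1/293146) = 74255/12373 + 118336*(1/293146) = 74255/12373 + 59168/146573 = 11615863779/1813547729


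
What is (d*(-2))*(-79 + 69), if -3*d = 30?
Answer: -200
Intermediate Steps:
d = -10 (d = -⅓*30 = -10)
(d*(-2))*(-79 + 69) = (-10*(-2))*(-79 + 69) = 20*(-10) = -200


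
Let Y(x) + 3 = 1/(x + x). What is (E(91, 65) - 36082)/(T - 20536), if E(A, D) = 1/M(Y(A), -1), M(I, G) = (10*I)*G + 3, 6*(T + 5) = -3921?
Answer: 5693355/3344269 ≈ 1.7024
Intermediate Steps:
T = -1317/2 (T = -5 + (⅙)*(-3921) = -5 - 1307/2 = -1317/2 ≈ -658.50)
Y(x) = -3 + 1/(2*x) (Y(x) = -3 + 1/(x + x) = -3 + 1/(2*x))
M(I, G) = 3 + 10*G*I (M(I, G) = 10*G*I + 3 = 3 + 10*G*I)
E(A, D) = 1/(33 - 5/A) (E(A, D) = 1/(3 + 10*(-1)*(-3 + 1/(2*A))) = 1/(3 + (30 - 5/A)) = 1/(33 - 5/A))
(E(91, 65) - 36082)/(T - 20536) = (91/(-5 + 33*91) - 36082)/(-1317/2 - 20536) = (91/(-5 + 3003) - 36082)/(-42389/2) = (91/2998 - 36082)*(-2/42389) = -108173745/2998*(-2/42389) = 5693355/3344269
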